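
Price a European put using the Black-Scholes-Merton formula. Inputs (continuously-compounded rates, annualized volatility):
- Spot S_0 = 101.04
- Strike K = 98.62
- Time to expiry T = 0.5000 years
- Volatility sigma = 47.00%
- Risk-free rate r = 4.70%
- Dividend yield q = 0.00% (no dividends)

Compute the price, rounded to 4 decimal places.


d1 = (ln(S/K) + (r - q + 0.5*sigma^2) * T) / (sigma * sqrt(T)) = 0.30982530
d2 = d1 - sigma * sqrt(T) = -0.02251489
exp(-rT) = 0.97677397; exp(-qT) = 1.00000000
P = K * exp(-rT) * N(-d2) - S_0 * exp(-qT) * N(-d1)
N(-d1) = 0.37834691; N(-d2) = 0.50898138
P = 98.6200 * 0.97677397 * 0.50898138 - 101.0400 * 1.00000000 * 0.37834691 = 10.8017

Answer: Price = 10.8017


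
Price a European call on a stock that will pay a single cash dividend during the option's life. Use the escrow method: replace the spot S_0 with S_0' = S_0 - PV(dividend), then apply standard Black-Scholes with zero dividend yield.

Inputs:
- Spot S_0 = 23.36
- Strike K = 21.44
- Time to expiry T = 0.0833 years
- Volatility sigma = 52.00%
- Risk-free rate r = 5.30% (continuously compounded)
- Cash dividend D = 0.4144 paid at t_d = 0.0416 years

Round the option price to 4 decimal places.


Answer: Price = 2.2757

Derivation:
PV(D) = D * exp(-r * t_d) = 0.4144 * 0.99779763 = 0.41348734
S_0' = S_0 - PV(D) = 23.3600 - 0.41348734 = 22.94651266
d1 = (ln(S_0'/K) + (r + sigma^2/2)*T) / (sigma*sqrt(T)) = 0.55693039
d2 = d1 - sigma*sqrt(T) = 0.40684935
exp(-rT) = 0.99559483
N(d1) = 0.71121251; N(d2) = 0.65794068
C = S_0' * N(d1) - K * exp(-rT) * N(d2) = 22.94651266 * 0.71121251 - 21.4400 * 0.99559483 * 0.65794068 = 2.2757


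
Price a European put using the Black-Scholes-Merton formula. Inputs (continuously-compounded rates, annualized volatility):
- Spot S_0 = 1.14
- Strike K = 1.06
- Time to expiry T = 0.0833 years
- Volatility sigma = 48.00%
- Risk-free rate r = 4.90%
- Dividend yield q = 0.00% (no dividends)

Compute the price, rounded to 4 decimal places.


Answer: Price = 0.0275

Derivation:
d1 = (ln(S/K) + (r - q + 0.5*sigma^2) * T) / (sigma * sqrt(T)) = 0.62393166
d2 = d1 - sigma * sqrt(T) = 0.48539531
exp(-rT) = 0.99592662; exp(-qT) = 1.00000000
P = K * exp(-rT) * N(-d2) - S_0 * exp(-qT) * N(-d1)
N(-d1) = 0.26633623; N(-d2) = 0.31369798
P = 1.0600 * 0.99592662 * 0.31369798 - 1.1400 * 1.00000000 * 0.26633623 = 0.0275


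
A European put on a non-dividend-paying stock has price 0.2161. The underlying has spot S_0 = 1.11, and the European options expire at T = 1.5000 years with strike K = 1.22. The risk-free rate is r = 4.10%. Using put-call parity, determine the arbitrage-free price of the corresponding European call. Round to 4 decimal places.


Answer: Call price = 0.1789

Derivation:
Put-call parity: C - P = S_0 * exp(-qT) - K * exp(-rT).
S_0 * exp(-qT) = 1.1100 * 1.00000000 = 1.11000000
K * exp(-rT) = 1.2200 * 0.94035295 = 1.14723059
C = P + S*exp(-qT) - K*exp(-rT)
C = 0.2161 + 1.11000000 - 1.14723059 = 0.1789


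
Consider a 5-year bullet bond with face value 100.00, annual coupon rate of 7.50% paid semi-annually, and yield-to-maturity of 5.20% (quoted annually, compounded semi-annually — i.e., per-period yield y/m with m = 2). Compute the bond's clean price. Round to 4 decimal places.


Coupon per period c = face * coupon_rate / m = 3.750000
Periods per year m = 2; per-period yield y/m = 0.026000
Number of cashflows N = 10
Cashflows (t years, CF_t, discount factor 1/(1+y/m)^(m*t), PV):
  t = 0.5000: CF_t = 3.750000, DF = 0.974659, PV = 3.654971
  t = 1.0000: CF_t = 3.750000, DF = 0.949960, PV = 3.562350
  t = 1.5000: CF_t = 3.750000, DF = 0.925887, PV = 3.472076
  t = 2.0000: CF_t = 3.750000, DF = 0.902424, PV = 3.384089
  t = 2.5000: CF_t = 3.750000, DF = 0.879555, PV = 3.298333
  t = 3.0000: CF_t = 3.750000, DF = 0.857266, PV = 3.214749
  t = 3.5000: CF_t = 3.750000, DF = 0.835542, PV = 3.133284
  t = 4.0000: CF_t = 3.750000, DF = 0.814369, PV = 3.053883
  t = 4.5000: CF_t = 3.750000, DF = 0.793732, PV = 2.976494
  t = 5.0000: CF_t = 103.750000, DF = 0.773618, PV = 80.262835
Price P = sum_t PV_t = 110.013064

Answer: Price = 110.0131


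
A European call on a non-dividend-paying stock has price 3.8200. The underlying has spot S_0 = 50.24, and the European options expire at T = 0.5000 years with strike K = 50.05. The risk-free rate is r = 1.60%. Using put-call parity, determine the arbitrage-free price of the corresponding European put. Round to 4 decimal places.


Put-call parity: C - P = S_0 * exp(-qT) - K * exp(-rT).
S_0 * exp(-qT) = 50.2400 * 1.00000000 = 50.24000000
K * exp(-rT) = 50.0500 * 0.99203191 = 49.65119734
P = C - S*exp(-qT) + K*exp(-rT)
P = 3.8200 - 50.24000000 + 49.65119734 = 3.2312

Answer: Put price = 3.2312


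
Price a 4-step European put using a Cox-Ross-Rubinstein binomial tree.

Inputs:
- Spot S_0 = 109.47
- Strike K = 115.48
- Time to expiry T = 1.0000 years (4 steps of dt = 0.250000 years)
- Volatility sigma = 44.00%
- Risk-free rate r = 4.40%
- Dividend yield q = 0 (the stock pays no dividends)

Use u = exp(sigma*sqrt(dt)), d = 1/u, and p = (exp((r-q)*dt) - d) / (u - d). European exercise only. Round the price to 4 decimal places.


dt = T/N = 0.250000
u = exp(sigma*sqrt(dt)) = 1.246077; d = 1/u = 0.802519
p = (exp((r-q)*dt) - d) / (u - d) = 0.470157
Discount per step: exp(-r*dt) = 0.989060
Stock lattice S(k, i) with i counting down-moves:
  k=0: S(0,0) = 109.4700
  k=1: S(1,0) = 136.4080; S(1,1) = 87.8517
  k=2: S(2,0) = 169.9749; S(2,1) = 109.4700; S(2,2) = 70.5027
  k=3: S(3,0) = 211.8017; S(3,1) = 136.4080; S(3,2) = 87.8517; S(3,3) = 56.5797
  k=4: S(4,0) = 263.9212; S(4,1) = 169.9749; S(4,2) = 109.4700; S(4,3) = 70.5027; S(4,4) = 45.4063
Terminal payoffs V(N, i) = max(K - S_T, 0):
  V(4,0) = 0.000000; V(4,1) = 0.000000; V(4,2) = 6.010000; V(4,3) = 44.977333; V(4,4) = 70.073715
Backward induction: V(k, i) = exp(-r*dt) * [p * V(k+1, i) + (1-p) * V(k+1, i+1)].
  V(3,0) = exp(-r*dt) * [p*0.000000 + (1-p)*0.000000] = 0.000000
  V(3,1) = exp(-r*dt) * [p*0.000000 + (1-p)*6.010000] = 3.149520
  V(3,2) = exp(-r*dt) * [p*6.010000 + (1-p)*44.977333] = 26.364948
  V(3,3) = exp(-r*dt) * [p*44.977333 + (1-p)*70.073715] = 57.636965
  V(2,0) = exp(-r*dt) * [p*0.000000 + (1-p)*3.149520] = 1.650495
  V(2,1) = exp(-r*dt) * [p*3.149520 + (1-p)*26.364948] = 15.281030
  V(2,2) = exp(-r*dt) * [p*26.364948 + (1-p)*57.636965] = 42.464515
  V(1,0) = exp(-r*dt) * [p*1.650495 + (1-p)*15.281030] = 8.775474
  V(1,1) = exp(-r*dt) * [p*15.281030 + (1-p)*42.464515] = 29.359271
  V(0,0) = exp(-r*dt) * [p*8.775474 + (1-p)*29.359271] = 19.466340

Answer: Price = V(0,0) = 19.4663


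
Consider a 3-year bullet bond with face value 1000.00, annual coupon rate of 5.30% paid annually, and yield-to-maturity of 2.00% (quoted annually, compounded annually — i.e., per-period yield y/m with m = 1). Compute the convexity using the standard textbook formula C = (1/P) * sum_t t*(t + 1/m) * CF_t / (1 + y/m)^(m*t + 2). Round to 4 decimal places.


Answer: Convexity = 10.8097

Derivation:
Coupon per period c = face * coupon_rate / m = 53.000000
Periods per year m = 1; per-period yield y/m = 0.020000
Number of cashflows N = 3
Cashflows (t years, CF_t, discount factor 1/(1+y/m)^(m*t), PV):
  t = 1.0000: CF_t = 53.000000, DF = 0.980392, PV = 51.960784
  t = 2.0000: CF_t = 53.000000, DF = 0.961169, PV = 50.941945
  t = 3.0000: CF_t = 1053.000000, DF = 0.942322, PV = 992.265418
Price P = sum_t PV_t = 1095.168148
Convexity numerator sum_t t*(t + 1/m) * CF_t / (1+y/m)^(m*t + 2):
  t = 1.0000: term = 99.886167
  t = 2.0000: term = 293.782845
  t = 3.0000: term = 11444.814513
Convexity = (1/P) * sum = 11838.483526 / 1095.168148 = 10.809741


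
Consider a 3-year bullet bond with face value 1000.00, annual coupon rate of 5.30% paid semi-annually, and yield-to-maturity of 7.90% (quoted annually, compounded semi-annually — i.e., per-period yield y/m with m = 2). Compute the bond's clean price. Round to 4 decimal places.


Answer: Price = 931.7412

Derivation:
Coupon per period c = face * coupon_rate / m = 26.500000
Periods per year m = 2; per-period yield y/m = 0.039500
Number of cashflows N = 6
Cashflows (t years, CF_t, discount factor 1/(1+y/m)^(m*t), PV):
  t = 0.5000: CF_t = 26.500000, DF = 0.962001, PV = 25.493025
  t = 1.0000: CF_t = 26.500000, DF = 0.925446, PV = 24.524315
  t = 1.5000: CF_t = 26.500000, DF = 0.890280, PV = 23.592415
  t = 2.0000: CF_t = 26.500000, DF = 0.856450, PV = 22.695926
  t = 2.5000: CF_t = 26.500000, DF = 0.823906, PV = 21.833502
  t = 3.0000: CF_t = 1026.500000, DF = 0.792598, PV = 813.601970
Price P = sum_t PV_t = 931.741153


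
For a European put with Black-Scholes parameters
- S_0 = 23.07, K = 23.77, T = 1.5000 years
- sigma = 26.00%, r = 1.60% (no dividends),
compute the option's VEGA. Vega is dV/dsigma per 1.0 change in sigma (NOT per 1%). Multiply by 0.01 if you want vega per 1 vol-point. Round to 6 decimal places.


Answer: Vega = 11.161011

Derivation:
d1 = 0.1407162481; d2 = -0.1777174185
phi(d1) = 0.3950120278; exp(-qT) = 1.0000000000; exp(-rT) = 0.9762857098
Vega = S * exp(-qT) * phi(d1) * sqrt(T) = 23.0700 * 1.0000000000 * 0.3950120278 * 1.2247448714 = 11.161011


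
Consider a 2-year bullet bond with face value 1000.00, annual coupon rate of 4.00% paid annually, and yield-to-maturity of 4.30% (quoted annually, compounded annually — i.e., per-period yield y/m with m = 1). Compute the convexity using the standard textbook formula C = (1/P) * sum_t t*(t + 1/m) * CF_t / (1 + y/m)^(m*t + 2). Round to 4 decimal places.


Coupon per period c = face * coupon_rate / m = 40.000000
Periods per year m = 1; per-period yield y/m = 0.043000
Number of cashflows N = 2
Cashflows (t years, CF_t, discount factor 1/(1+y/m)^(m*t), PV):
  t = 1.0000: CF_t = 40.000000, DF = 0.958773, PV = 38.350911
  t = 2.0000: CF_t = 1040.000000, DF = 0.919245, PV = 956.015035
Price P = sum_t PV_t = 994.365946
Convexity numerator sum_t t*(t + 1/m) * CF_t / (1+y/m)^(m*t + 2):
  t = 1.0000: term = 70.507783
  t = 2.0000: term = 5272.873543
Convexity = (1/P) * sum = 5343.381327 / 994.365946 = 5.373657

Answer: Convexity = 5.3737


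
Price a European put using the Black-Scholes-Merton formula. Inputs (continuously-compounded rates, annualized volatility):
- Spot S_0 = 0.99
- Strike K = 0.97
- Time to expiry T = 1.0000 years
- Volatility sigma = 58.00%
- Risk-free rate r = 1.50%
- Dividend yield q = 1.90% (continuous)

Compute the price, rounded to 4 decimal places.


Answer: Price = 0.2120

Derivation:
d1 = (ln(S/K) + (r - q + 0.5*sigma^2) * T) / (sigma * sqrt(T)) = 0.31829116
d2 = d1 - sigma * sqrt(T) = -0.26170884
exp(-rT) = 0.98511194; exp(-qT) = 0.98117936
P = K * exp(-rT) * N(-d2) - S_0 * exp(-qT) * N(-d1)
N(-d1) = 0.37513205; N(-d2) = 0.60322704
P = 0.9700 * 0.98511194 * 0.60322704 - 0.9900 * 0.98117936 * 0.37513205 = 0.2120


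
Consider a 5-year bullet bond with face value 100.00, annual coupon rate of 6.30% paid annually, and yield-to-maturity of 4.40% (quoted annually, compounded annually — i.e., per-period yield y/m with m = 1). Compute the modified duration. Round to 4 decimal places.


Answer: Modified duration = 4.2779

Derivation:
Coupon per period c = face * coupon_rate / m = 6.300000
Periods per year m = 1; per-period yield y/m = 0.044000
Number of cashflows N = 5
Cashflows (t years, CF_t, discount factor 1/(1+y/m)^(m*t), PV):
  t = 1.0000: CF_t = 6.300000, DF = 0.957854, PV = 6.034483
  t = 2.0000: CF_t = 6.300000, DF = 0.917485, PV = 5.780156
  t = 3.0000: CF_t = 6.300000, DF = 0.878817, PV = 5.536548
  t = 4.0000: CF_t = 6.300000, DF = 0.841779, PV = 5.303207
  t = 5.0000: CF_t = 106.300000, DF = 0.806302, PV = 85.709857
Price P = sum_t PV_t = 108.364250
First compute Macaulay numerator sum_t t * PV_t:
  t * PV_t at t = 1.0000: 6.034483
  t * PV_t at t = 2.0000: 11.560312
  t * PV_t at t = 3.0000: 16.609643
  t * PV_t at t = 4.0000: 21.212827
  t * PV_t at t = 5.0000: 428.549286
Macaulay duration D = 483.966550 / 108.364250 = 4.466109
Modified duration = D / (1 + y/m) = 4.466109 / (1 + 0.044000) = 4.277882


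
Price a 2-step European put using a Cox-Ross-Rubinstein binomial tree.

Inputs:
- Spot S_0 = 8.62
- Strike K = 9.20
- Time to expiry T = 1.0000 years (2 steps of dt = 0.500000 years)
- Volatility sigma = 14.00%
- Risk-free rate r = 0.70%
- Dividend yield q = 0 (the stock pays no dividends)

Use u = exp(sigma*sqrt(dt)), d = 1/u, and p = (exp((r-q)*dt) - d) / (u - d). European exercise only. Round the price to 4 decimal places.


Answer: Price = V(0,0) = 0.8313

Derivation:
dt = T/N = 0.500000
u = exp(sigma*sqrt(dt)) = 1.104061; d = 1/u = 0.905747
p = (exp((r-q)*dt) - d) / (u - d) = 0.492951
Discount per step: exp(-r*dt) = 0.996506
Stock lattice S(k, i) with i counting down-moves:
  k=0: S(0,0) = 8.6200
  k=1: S(1,0) = 9.5170; S(1,1) = 7.8075
  k=2: S(2,0) = 10.5073; S(2,1) = 8.6200; S(2,2) = 7.0717
Terminal payoffs V(N, i) = max(K - S_T, 0):
  V(2,0) = 0.000000; V(2,1) = 0.580000; V(2,2) = 2.128340
Backward induction: V(k, i) = exp(-r*dt) * [p * V(k+1, i) + (1-p) * V(k+1, i+1)].
  V(1,0) = exp(-r*dt) * [p*0.000000 + (1-p)*0.580000] = 0.293061
  V(1,1) = exp(-r*dt) * [p*0.580000 + (1-p)*2.128340] = 1.360315
  V(0,0) = exp(-r*dt) * [p*0.293061 + (1-p)*1.360315] = 0.831296


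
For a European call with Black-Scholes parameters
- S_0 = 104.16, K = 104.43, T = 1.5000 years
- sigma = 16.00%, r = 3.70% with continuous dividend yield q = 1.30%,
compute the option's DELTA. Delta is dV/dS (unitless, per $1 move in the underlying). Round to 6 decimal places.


Answer: Delta = 0.594136

Derivation:
d1 = 0.2684803443; d2 = 0.0725211649
phi(d1) = 0.3848200791; exp(-qT) = 0.9806888952; exp(-rT) = 0.9460120237
N(d1) = 0.6058351987
Delta = exp(-qT) * N(d1) = 0.9806888952 * 0.6058351987 = 0.594136


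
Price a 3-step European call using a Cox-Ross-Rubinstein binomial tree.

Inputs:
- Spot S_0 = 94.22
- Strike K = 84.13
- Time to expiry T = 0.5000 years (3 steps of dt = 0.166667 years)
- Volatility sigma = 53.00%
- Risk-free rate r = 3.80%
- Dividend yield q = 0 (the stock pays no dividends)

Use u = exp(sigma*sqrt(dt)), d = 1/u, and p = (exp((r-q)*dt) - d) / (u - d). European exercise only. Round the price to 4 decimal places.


dt = T/N = 0.166667
u = exp(sigma*sqrt(dt)) = 1.241564; d = 1/u = 0.805436
p = (exp((r-q)*dt) - d) / (u - d) = 0.460685
Discount per step: exp(-r*dt) = 0.993687
Stock lattice S(k, i) with i counting down-moves:
  k=0: S(0,0) = 94.2200
  k=1: S(1,0) = 116.9801; S(1,1) = 75.8882
  k=2: S(2,0) = 145.2383; S(2,1) = 94.2200; S(2,2) = 61.1231
  k=3: S(3,0) = 180.3226; S(3,1) = 116.9801; S(3,2) = 75.8882; S(3,3) = 49.2307
Terminal payoffs V(N, i) = max(S_T - K, 0):
  V(3,0) = 96.192561; V(3,1) = 32.850127; V(3,2) = 0.000000; V(3,3) = 0.000000
Backward induction: V(k, i) = exp(-r*dt) * [p * V(k+1, i) + (1-p) * V(k+1, i+1)].
  V(2,0) = exp(-r*dt) * [p*96.192561 + (1-p)*32.850127] = 61.639413
  V(2,1) = exp(-r*dt) * [p*32.850127 + (1-p)*0.000000] = 15.038017
  V(2,2) = exp(-r*dt) * [p*0.000000 + (1-p)*0.000000] = 0.000000
  V(1,0) = exp(-r*dt) * [p*61.639413 + (1-p)*15.038017] = 36.276103
  V(1,1) = exp(-r*dt) * [p*15.038017 + (1-p)*0.000000] = 6.884051
  V(0,0) = exp(-r*dt) * [p*36.276103 + (1-p)*6.884051] = 20.295581

Answer: Price = V(0,0) = 20.2956


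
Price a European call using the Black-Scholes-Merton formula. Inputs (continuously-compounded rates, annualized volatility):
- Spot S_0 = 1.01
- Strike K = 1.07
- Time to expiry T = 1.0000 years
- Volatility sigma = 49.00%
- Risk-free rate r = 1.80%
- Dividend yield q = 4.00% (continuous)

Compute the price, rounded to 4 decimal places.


d1 = (ln(S/K) + (r - q + 0.5*sigma^2) * T) / (sigma * sqrt(T)) = 0.08232996
d2 = d1 - sigma * sqrt(T) = -0.40767004
exp(-rT) = 0.98216103; exp(-qT) = 0.96078944
C = S_0 * exp(-qT) * N(d1) - K * exp(-rT) * N(d2)
N(d1) = 0.53280784; N(d2) = 0.34175797
C = 1.0100 * 0.96078944 * 0.53280784 - 1.0700 * 0.98216103 * 0.34175797 = 0.1579

Answer: Price = 0.1579


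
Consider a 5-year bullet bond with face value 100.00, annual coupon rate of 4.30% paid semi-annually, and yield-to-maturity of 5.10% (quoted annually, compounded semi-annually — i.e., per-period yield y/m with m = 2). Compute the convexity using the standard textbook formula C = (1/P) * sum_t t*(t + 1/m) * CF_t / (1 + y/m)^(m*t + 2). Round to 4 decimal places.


Answer: Convexity = 22.9838

Derivation:
Coupon per period c = face * coupon_rate / m = 2.150000
Periods per year m = 2; per-period yield y/m = 0.025500
Number of cashflows N = 10
Cashflows (t years, CF_t, discount factor 1/(1+y/m)^(m*t), PV):
  t = 0.5000: CF_t = 2.150000, DF = 0.975134, PV = 2.096538
  t = 1.0000: CF_t = 2.150000, DF = 0.950886, PV = 2.044406
  t = 1.5000: CF_t = 2.150000, DF = 0.927242, PV = 1.993570
  t = 2.0000: CF_t = 2.150000, DF = 0.904185, PV = 1.943998
  t = 2.5000: CF_t = 2.150000, DF = 0.881702, PV = 1.895659
  t = 3.0000: CF_t = 2.150000, DF = 0.859777, PV = 1.848521
  t = 3.5000: CF_t = 2.150000, DF = 0.838398, PV = 1.802556
  t = 4.0000: CF_t = 2.150000, DF = 0.817551, PV = 1.757734
  t = 4.5000: CF_t = 2.150000, DF = 0.797222, PV = 1.714026
  t = 5.0000: CF_t = 102.150000, DF = 0.777398, PV = 79.411194
Price P = sum_t PV_t = 96.508202
Convexity numerator sum_t t*(t + 1/m) * CF_t / (1+y/m)^(m*t + 2):
  t = 0.5000: term = 0.996785
  t = 1.0000: term = 2.915997
  t = 1.5000: term = 5.686976
  t = 2.0000: term = 9.242607
  t = 2.5000: term = 13.519171
  t = 3.0000: term = 18.456207
  t = 3.5000: term = 23.996368
  t = 4.0000: term = 30.085298
  t = 4.5000: term = 36.671499
  t = 5.0000: term = 2076.553326
Convexity = (1/P) * sum = 2218.124234 / 96.508202 = 22.983790


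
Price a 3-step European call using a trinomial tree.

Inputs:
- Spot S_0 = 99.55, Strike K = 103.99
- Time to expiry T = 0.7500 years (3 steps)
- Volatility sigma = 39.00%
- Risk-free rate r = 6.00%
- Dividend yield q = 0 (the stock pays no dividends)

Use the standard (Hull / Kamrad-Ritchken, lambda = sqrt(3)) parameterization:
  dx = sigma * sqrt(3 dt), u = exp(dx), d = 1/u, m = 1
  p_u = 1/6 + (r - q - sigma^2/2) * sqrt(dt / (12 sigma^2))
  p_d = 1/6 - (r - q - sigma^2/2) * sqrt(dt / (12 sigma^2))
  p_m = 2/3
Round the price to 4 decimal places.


dt = T/N = 0.250000; dx = sigma*sqrt(3*dt) = 0.337750
u = exp(dx) = 1.401790; d = 1/u = 0.713374
p_u = 0.160727, p_m = 0.666667, p_d = 0.172607
Discount per step: exp(-r*dt) = 0.985112
Stock lattice S(k, j) with j the centered position index:
  k=0: S(0,+0) = 99.5500
  k=1: S(1,-1) = 71.0163; S(1,+0) = 99.5500; S(1,+1) = 139.5482
  k=2: S(2,-2) = 50.6612; S(2,-1) = 71.0163; S(2,+0) = 99.5500; S(2,+1) = 139.5482; S(2,+2) = 195.6172
  k=3: S(3,-3) = 36.1404; S(3,-2) = 50.6612; S(3,-1) = 71.0163; S(3,+0) = 99.5500; S(3,+1) = 139.5482; S(3,+2) = 195.6172; S(3,+3) = 274.2143
Terminal payoffs V(N, j) = max(S_T - K, 0):
  V(3,-3) = 0.000000; V(3,-2) = 0.000000; V(3,-1) = 0.000000; V(3,+0) = 0.000000; V(3,+1) = 35.558183; V(3,+2) = 91.627231; V(3,+3) = 170.224255
Backward induction: V(k, j) = exp(-r*dt) * [p_u * V(k+1, j+1) + p_m * V(k+1, j) + p_d * V(k+1, j-1)]
  V(2,-2) = exp(-r*dt) * [p_u*0.000000 + p_m*0.000000 + p_d*0.000000] = 0.000000
  V(2,-1) = exp(-r*dt) * [p_u*0.000000 + p_m*0.000000 + p_d*0.000000] = 0.000000
  V(2,+0) = exp(-r*dt) * [p_u*35.558183 + p_m*0.000000 + p_d*0.000000] = 5.630059
  V(2,+1) = exp(-r*dt) * [p_u*91.627231 + p_m*35.558183 + p_d*0.000000] = 37.860207
  V(2,+2) = exp(-r*dt) * [p_u*170.224255 + p_m*91.627231 + p_d*35.558183] = 93.173829
  V(1,-1) = exp(-r*dt) * [p_u*5.630059 + p_m*0.000000 + p_d*0.000000] = 0.891428
  V(1,+0) = exp(-r*dt) * [p_u*37.860207 + p_m*5.630059 + p_d*0.000000] = 9.692039
  V(1,+1) = exp(-r*dt) * [p_u*93.173829 + p_m*37.860207 + p_d*5.630059] = 40.574237
  V(0,+0) = exp(-r*dt) * [p_u*40.574237 + p_m*9.692039 + p_d*0.891428] = 12.941008

Answer: Price = V(0,0) = 12.9410


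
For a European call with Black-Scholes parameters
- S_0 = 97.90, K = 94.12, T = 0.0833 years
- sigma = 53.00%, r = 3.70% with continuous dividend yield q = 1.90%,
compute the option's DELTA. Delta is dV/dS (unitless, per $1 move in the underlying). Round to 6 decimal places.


Answer: Delta = 0.633461

Derivation:
d1 = 0.3437002458; d2 = 0.1907330271
phi(d1) = 0.3760611700; exp(-qT) = 0.9984185518; exp(-rT) = 0.9969226448
N(d1) = 0.6344641369
Delta = exp(-qT) * N(d1) = 0.9984185518 * 0.6344641369 = 0.633461


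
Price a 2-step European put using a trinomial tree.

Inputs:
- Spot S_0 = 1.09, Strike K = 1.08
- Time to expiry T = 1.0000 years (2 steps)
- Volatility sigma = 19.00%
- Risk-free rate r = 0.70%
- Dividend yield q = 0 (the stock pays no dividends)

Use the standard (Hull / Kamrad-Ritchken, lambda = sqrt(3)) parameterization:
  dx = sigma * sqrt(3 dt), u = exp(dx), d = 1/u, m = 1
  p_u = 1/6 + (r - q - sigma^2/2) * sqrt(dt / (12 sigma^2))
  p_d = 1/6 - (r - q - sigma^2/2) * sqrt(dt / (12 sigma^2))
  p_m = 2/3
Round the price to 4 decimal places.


dt = T/N = 0.500000; dx = sigma*sqrt(3*dt) = 0.232702
u = exp(dx) = 1.262005; d = 1/u = 0.792390
p_u = 0.154795, p_m = 0.666667, p_d = 0.178538
Discount per step: exp(-r*dt) = 0.996506
Stock lattice S(k, j) with j the centered position index:
  k=0: S(0,+0) = 1.0900
  k=1: S(1,-1) = 0.8637; S(1,+0) = 1.0900; S(1,+1) = 1.3756
  k=2: S(2,-2) = 0.6844; S(2,-1) = 0.8637; S(2,+0) = 1.0900; S(2,+1) = 1.3756; S(2,+2) = 1.7360
Terminal payoffs V(N, j) = max(K - S_T, 0):
  V(2,-2) = 0.395609; V(2,-1) = 0.216295; V(2,+0) = 0.000000; V(2,+1) = 0.000000; V(2,+2) = 0.000000
Backward induction: V(k, j) = exp(-r*dt) * [p_u * V(k+1, j+1) + p_m * V(k+1, j) + p_d * V(k+1, j-1)]
  V(1,-1) = exp(-r*dt) * [p_u*0.000000 + p_m*0.216295 + p_d*0.395609] = 0.214077
  V(1,+0) = exp(-r*dt) * [p_u*0.000000 + p_m*0.000000 + p_d*0.216295] = 0.038482
  V(1,+1) = exp(-r*dt) * [p_u*0.000000 + p_m*0.000000 + p_d*0.000000] = 0.000000
  V(0,+0) = exp(-r*dt) * [p_u*0.000000 + p_m*0.038482 + p_d*0.214077] = 0.063652

Answer: Price = V(0,0) = 0.0637


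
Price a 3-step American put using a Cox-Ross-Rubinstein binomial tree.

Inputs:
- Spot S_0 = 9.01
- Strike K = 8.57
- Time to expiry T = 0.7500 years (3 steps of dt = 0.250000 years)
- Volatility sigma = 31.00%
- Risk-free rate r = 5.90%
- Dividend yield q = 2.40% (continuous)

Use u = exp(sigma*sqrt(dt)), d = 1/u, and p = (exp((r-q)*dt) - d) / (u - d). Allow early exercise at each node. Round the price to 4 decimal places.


Answer: Price = V(0,0) = 0.7046

Derivation:
dt = T/N = 0.250000
u = exp(sigma*sqrt(dt)) = 1.167658; d = 1/u = 0.856415
p = (exp((r-q)*dt) - d) / (u - d) = 0.489564
Discount per step: exp(-r*dt) = 0.985358
Stock lattice S(k, i) with i counting down-moves:
  k=0: S(0,0) = 9.0100
  k=1: S(1,0) = 10.5206; S(1,1) = 7.7163
  k=2: S(2,0) = 12.2845; S(2,1) = 9.0100; S(2,2) = 6.6084
  k=3: S(3,0) = 14.3440; S(3,1) = 10.5206; S(3,2) = 7.7163; S(3,3) = 5.6595
Terminal payoffs V(N, i) = max(K - S_T, 0):
  V(3,0) = 0.000000; V(3,1) = 0.000000; V(3,2) = 0.853699; V(3,3) = 2.910503
Backward induction: V(k, i) = exp(-r*dt) * [p * V(k+1, i) + (1-p) * V(k+1, i+1)]; then take max(V_cont, immediate exercise) for American.
  V(2,0) = exp(-r*dt) * [p*0.000000 + (1-p)*0.000000] = 0.000000; exercise = 0.000000; V(2,0) = max -> 0.000000
  V(2,1) = exp(-r*dt) * [p*0.000000 + (1-p)*0.853699] = 0.429379; exercise = 0.000000; V(2,1) = max -> 0.429379
  V(2,2) = exp(-r*dt) * [p*0.853699 + (1-p)*2.910503] = 1.875695; exercise = 1.961643; V(2,2) = max -> 1.961643
  V(1,0) = exp(-r*dt) * [p*0.000000 + (1-p)*0.429379] = 0.215961; exercise = 0.000000; V(1,0) = max -> 0.215961
  V(1,1) = exp(-r*dt) * [p*0.429379 + (1-p)*1.961643] = 1.193763; exercise = 0.853699; V(1,1) = max -> 1.193763
  V(0,0) = exp(-r*dt) * [p*0.215961 + (1-p)*1.193763] = 0.704597; exercise = 0.000000; V(0,0) = max -> 0.704597


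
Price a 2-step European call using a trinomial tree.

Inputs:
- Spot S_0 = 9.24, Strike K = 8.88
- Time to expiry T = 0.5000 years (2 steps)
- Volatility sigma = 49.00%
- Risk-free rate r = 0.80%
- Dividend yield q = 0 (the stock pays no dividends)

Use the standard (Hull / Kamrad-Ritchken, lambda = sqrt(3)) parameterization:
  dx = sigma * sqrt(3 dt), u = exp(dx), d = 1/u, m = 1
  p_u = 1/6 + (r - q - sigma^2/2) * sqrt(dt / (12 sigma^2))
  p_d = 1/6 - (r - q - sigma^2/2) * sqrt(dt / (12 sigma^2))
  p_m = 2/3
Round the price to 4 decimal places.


dt = T/N = 0.250000; dx = sigma*sqrt(3*dt) = 0.424352
u = exp(dx) = 1.528600; d = 1/u = 0.654193
p_u = 0.133660, p_m = 0.666667, p_d = 0.199673
Discount per step: exp(-r*dt) = 0.998002
Stock lattice S(k, j) with j the centered position index:
  k=0: S(0,+0) = 9.2400
  k=1: S(1,-1) = 6.0447; S(1,+0) = 9.2400; S(1,+1) = 14.1243
  k=2: S(2,-2) = 3.9544; S(2,-1) = 6.0447; S(2,+0) = 9.2400; S(2,+1) = 14.1243; S(2,+2) = 21.5904
Terminal payoffs V(N, j) = max(S_T - K, 0):
  V(2,-2) = 0.000000; V(2,-1) = 0.000000; V(2,+0) = 0.360000; V(2,+1) = 5.244266; V(2,+2) = 12.710357
Backward induction: V(k, j) = exp(-r*dt) * [p_u * V(k+1, j+1) + p_m * V(k+1, j) + p_d * V(k+1, j-1)]
  V(1,-1) = exp(-r*dt) * [p_u*0.360000 + p_m*0.000000 + p_d*0.000000] = 0.048022
  V(1,+0) = exp(-r*dt) * [p_u*5.244266 + p_m*0.360000 + p_d*0.000000] = 0.939071
  V(1,+1) = exp(-r*dt) * [p_u*12.710357 + p_m*5.244266 + p_d*0.360000] = 5.256409
  V(0,+0) = exp(-r*dt) * [p_u*5.256409 + p_m*0.939071 + p_d*0.048022] = 1.335537

Answer: Price = V(0,0) = 1.3355


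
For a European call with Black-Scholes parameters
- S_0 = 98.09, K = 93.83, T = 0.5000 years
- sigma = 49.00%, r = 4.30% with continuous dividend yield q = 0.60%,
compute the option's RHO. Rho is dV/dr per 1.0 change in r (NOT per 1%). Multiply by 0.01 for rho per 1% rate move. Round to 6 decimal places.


Answer: Rho = 23.110586

Derivation:
d1 = 0.3547822852; d2 = 0.0082999625
phi(d1) = 0.3746085113; exp(-qT) = 0.9970044955; exp(-rT) = 0.9787294775
N(d2) = 0.5033111679
Rho = K*T*exp(-rT)*N(d2) = 93.8300 * 0.5000 * 0.9787294775 * 0.5033111679 = 23.110586


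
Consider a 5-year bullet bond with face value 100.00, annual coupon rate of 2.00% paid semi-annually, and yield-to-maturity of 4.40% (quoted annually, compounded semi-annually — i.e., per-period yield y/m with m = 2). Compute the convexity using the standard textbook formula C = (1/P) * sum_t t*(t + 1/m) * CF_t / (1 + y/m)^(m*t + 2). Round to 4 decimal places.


Answer: Convexity = 24.7059

Derivation:
Coupon per period c = face * coupon_rate / m = 1.000000
Periods per year m = 2; per-period yield y/m = 0.022000
Number of cashflows N = 10
Cashflows (t years, CF_t, discount factor 1/(1+y/m)^(m*t), PV):
  t = 0.5000: CF_t = 1.000000, DF = 0.978474, PV = 0.978474
  t = 1.0000: CF_t = 1.000000, DF = 0.957411, PV = 0.957411
  t = 1.5000: CF_t = 1.000000, DF = 0.936801, PV = 0.936801
  t = 2.0000: CF_t = 1.000000, DF = 0.916635, PV = 0.916635
  t = 2.5000: CF_t = 1.000000, DF = 0.896903, PV = 0.896903
  t = 3.0000: CF_t = 1.000000, DF = 0.877596, PV = 0.877596
  t = 3.5000: CF_t = 1.000000, DF = 0.858704, PV = 0.858704
  t = 4.0000: CF_t = 1.000000, DF = 0.840220, PV = 0.840220
  t = 4.5000: CF_t = 1.000000, DF = 0.822133, PV = 0.822133
  t = 5.0000: CF_t = 101.000000, DF = 0.804435, PV = 81.247951
Price P = sum_t PV_t = 89.332827
Convexity numerator sum_t t*(t + 1/m) * CF_t / (1+y/m)^(m*t + 2):
  t = 0.5000: term = 0.468400
  t = 1.0000: term = 1.374952
  t = 1.5000: term = 2.690709
  t = 2.0000: term = 4.387980
  t = 2.5000: term = 6.440284
  t = 3.0000: term = 8.822306
  t = 3.5000: term = 11.509858
  t = 4.0000: term = 14.479833
  t = 4.5000: term = 17.710167
  t = 5.0000: term = 2139.160241
Convexity = (1/P) * sum = 2207.044731 / 89.332827 = 24.705865


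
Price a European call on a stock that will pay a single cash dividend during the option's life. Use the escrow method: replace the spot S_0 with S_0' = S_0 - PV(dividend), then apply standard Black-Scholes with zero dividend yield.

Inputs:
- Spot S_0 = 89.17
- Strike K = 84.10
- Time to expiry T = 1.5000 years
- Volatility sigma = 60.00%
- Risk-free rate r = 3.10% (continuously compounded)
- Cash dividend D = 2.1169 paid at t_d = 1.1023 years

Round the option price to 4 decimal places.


PV(D) = D * exp(-r * t_d) = 2.1169 * 0.96640595 = 2.04578475
S_0' = S_0 - PV(D) = 89.1700 - 2.04578475 = 87.12421525
d1 = (ln(S_0'/K) + (r + sigma^2/2)*T) / (sigma*sqrt(T)) = 0.47877767
d2 = d1 - sigma*sqrt(T) = -0.25606926
exp(-rT) = 0.95456456
N(d1) = 0.68395160; N(d2) = 0.39894868
C = S_0' * N(d1) - K * exp(-rT) * N(d2) = 87.12421525 * 0.68395160 - 84.1000 * 0.95456456 * 0.39894868 = 27.5616

Answer: Price = 27.5616


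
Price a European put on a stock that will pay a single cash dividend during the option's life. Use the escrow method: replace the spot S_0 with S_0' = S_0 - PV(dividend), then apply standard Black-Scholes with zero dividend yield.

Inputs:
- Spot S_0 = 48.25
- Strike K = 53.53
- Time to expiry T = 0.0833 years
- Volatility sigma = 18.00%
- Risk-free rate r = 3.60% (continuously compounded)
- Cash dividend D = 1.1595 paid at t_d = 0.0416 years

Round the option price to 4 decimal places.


Answer: Price = 6.2844

Derivation:
PV(D) = D * exp(-r * t_d) = 1.1595 * 0.99850352 = 1.15776483
S_0' = S_0 - PV(D) = 48.2500 - 1.15776483 = 47.09223517
d1 = (ln(S_0'/K) + (r + sigma^2/2)*T) / (sigma*sqrt(T)) = -2.38273649
d2 = d1 - sigma*sqrt(T) = -2.43468762
exp(-rT) = 0.99700569
N(-d1) = 0.99140775; N(-d2) = 0.99254767
P = K * exp(-rT) * N(-d2) - S_0' * N(-d1) = 53.5300 * 0.99700569 * 0.99254767 - 47.09223517 * 0.99140775 = 6.2844


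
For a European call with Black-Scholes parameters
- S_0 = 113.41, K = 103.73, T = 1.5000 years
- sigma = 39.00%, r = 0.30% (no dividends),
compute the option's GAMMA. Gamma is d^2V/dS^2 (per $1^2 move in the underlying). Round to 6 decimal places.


d1 = 0.4350318935; d2 = -0.0426186063
phi(d1) = 0.3629228842; exp(-qT) = 1.0000000000; exp(-rT) = 0.9955101098
Gamma = exp(-qT) * phi(d1) / (S * sigma * sqrt(T)) = 1.0000000000 * 0.3629228842 / (113.4100 * 0.3900 * 1.2247448714) = 0.006700

Answer: Gamma = 0.006700


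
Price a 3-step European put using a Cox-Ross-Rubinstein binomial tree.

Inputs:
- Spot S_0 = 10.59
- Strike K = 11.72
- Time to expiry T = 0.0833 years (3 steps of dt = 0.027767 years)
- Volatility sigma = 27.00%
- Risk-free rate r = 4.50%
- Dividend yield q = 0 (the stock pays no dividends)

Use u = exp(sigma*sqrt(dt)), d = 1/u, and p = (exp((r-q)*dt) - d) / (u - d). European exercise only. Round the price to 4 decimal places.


Answer: Price = V(0,0) = 1.1368

Derivation:
dt = T/N = 0.027767
u = exp(sigma*sqrt(dt)) = 1.046018; d = 1/u = 0.956006
p = (exp((r-q)*dt) - d) / (u - d) = 0.502644
Discount per step: exp(-r*dt) = 0.998751
Stock lattice S(k, i) with i counting down-moves:
  k=0: S(0,0) = 10.5900
  k=1: S(1,0) = 11.0773; S(1,1) = 10.1241
  k=2: S(2,0) = 11.5871; S(2,1) = 10.5900; S(2,2) = 9.6787
  k=3: S(3,0) = 12.1203; S(3,1) = 11.0773; S(3,2) = 10.1241; S(3,3) = 9.2529
Terminal payoffs V(N, i) = max(K - S_T, 0):
  V(3,0) = 0.000000; V(3,1) = 0.642665; V(3,2) = 1.595896; V(3,3) = 2.467099
Backward induction: V(k, i) = exp(-r*dt) * [p * V(k+1, i) + (1-p) * V(k+1, i+1)].
  V(2,0) = exp(-r*dt) * [p*0.000000 + (1-p)*0.642665] = 0.319234
  V(2,1) = exp(-r*dt) * [p*0.642665 + (1-p)*1.595896] = 1.115365
  V(2,2) = exp(-r*dt) * [p*1.595896 + (1-p)*2.467099] = 2.026660
  V(1,0) = exp(-r*dt) * [p*0.319234 + (1-p)*1.115365] = 0.714301
  V(1,1) = exp(-r*dt) * [p*1.115365 + (1-p)*2.026660] = 1.566644
  V(0,0) = exp(-r*dt) * [p*0.714301 + (1-p)*1.566644] = 1.136797


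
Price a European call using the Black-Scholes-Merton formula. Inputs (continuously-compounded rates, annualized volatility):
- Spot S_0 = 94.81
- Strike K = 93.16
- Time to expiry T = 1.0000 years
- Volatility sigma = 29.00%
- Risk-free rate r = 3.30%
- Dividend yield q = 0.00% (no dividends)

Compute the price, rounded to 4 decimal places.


Answer: Price = 13.1586

Derivation:
d1 = (ln(S/K) + (r - q + 0.5*sigma^2) * T) / (sigma * sqrt(T)) = 0.31933257
d2 = d1 - sigma * sqrt(T) = 0.02933257
exp(-rT) = 0.96753856; exp(-qT) = 1.00000000
C = S_0 * exp(-qT) * N(d1) - K * exp(-rT) * N(d2)
N(d1) = 0.62526283; N(d2) = 0.51170032
C = 94.8100 * 1.00000000 * 0.62526283 - 93.1600 * 0.96753856 * 0.51170032 = 13.1586


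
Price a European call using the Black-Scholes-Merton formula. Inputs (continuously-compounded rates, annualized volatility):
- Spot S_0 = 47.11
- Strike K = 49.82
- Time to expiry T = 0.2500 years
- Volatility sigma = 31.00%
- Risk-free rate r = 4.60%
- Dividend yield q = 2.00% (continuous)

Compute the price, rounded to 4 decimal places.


Answer: Price = 1.9308

Derivation:
d1 = (ln(S/K) + (r - q + 0.5*sigma^2) * T) / (sigma * sqrt(T)) = -0.24141108
d2 = d1 - sigma * sqrt(T) = -0.39641108
exp(-rT) = 0.98856587; exp(-qT) = 0.99501248
C = S_0 * exp(-qT) * N(d1) - K * exp(-rT) * N(d2)
N(d1) = 0.40461826; N(d2) = 0.34590090
C = 47.1100 * 0.99501248 * 0.40461826 - 49.8200 * 0.98856587 * 0.34590090 = 1.9308


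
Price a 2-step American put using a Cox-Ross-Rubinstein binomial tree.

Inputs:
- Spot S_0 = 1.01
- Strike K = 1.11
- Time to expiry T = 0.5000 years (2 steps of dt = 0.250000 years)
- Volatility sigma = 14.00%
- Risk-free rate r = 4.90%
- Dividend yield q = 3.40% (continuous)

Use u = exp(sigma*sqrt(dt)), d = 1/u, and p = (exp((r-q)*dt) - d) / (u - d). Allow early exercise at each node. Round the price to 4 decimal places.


dt = T/N = 0.250000
u = exp(sigma*sqrt(dt)) = 1.072508; d = 1/u = 0.932394
p = (exp((r-q)*dt) - d) / (u - d) = 0.509321
Discount per step: exp(-r*dt) = 0.987825
Stock lattice S(k, i) with i counting down-moves:
  k=0: S(0,0) = 1.0100
  k=1: S(1,0) = 1.0832; S(1,1) = 0.9417
  k=2: S(2,0) = 1.1618; S(2,1) = 1.0100; S(2,2) = 0.8781
Terminal payoffs V(N, i) = max(K - S_T, 0):
  V(2,0) = 0.000000; V(2,1) = 0.100000; V(2,2) = 0.231948
Backward induction: V(k, i) = exp(-r*dt) * [p * V(k+1, i) + (1-p) * V(k+1, i+1)]; then take max(V_cont, immediate exercise) for American.
  V(1,0) = exp(-r*dt) * [p*0.000000 + (1-p)*0.100000] = 0.048470; exercise = 0.026767; V(1,0) = max -> 0.048470
  V(1,1) = exp(-r*dt) * [p*0.100000 + (1-p)*0.231948] = 0.162738; exercise = 0.168282; V(1,1) = max -> 0.168282
  V(0,0) = exp(-r*dt) * [p*0.048470 + (1-p)*0.168282] = 0.105954; exercise = 0.100000; V(0,0) = max -> 0.105954

Answer: Price = V(0,0) = 0.1060


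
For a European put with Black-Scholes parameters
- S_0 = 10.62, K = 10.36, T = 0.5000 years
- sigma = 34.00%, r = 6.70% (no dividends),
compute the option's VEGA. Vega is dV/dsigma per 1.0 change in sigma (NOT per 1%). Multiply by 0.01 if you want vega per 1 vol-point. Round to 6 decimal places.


Answer: Vega = 2.805186

Derivation:
d1 = 0.3626491920; d2 = 0.1222328864
phi(d1) = 0.3735528626; exp(-qT) = 1.0000000000; exp(-rT) = 0.9670549112
Vega = S * exp(-qT) * phi(d1) * sqrt(T) = 10.6200 * 1.0000000000 * 0.3735528626 * 0.7071067812 = 2.805186


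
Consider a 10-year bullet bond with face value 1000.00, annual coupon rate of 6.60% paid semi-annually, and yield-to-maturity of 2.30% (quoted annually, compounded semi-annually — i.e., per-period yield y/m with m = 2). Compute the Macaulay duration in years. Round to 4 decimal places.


Answer: Macaulay duration = 7.9035 years

Derivation:
Coupon per period c = face * coupon_rate / m = 33.000000
Periods per year m = 2; per-period yield y/m = 0.011500
Number of cashflows N = 20
Cashflows (t years, CF_t, discount factor 1/(1+y/m)^(m*t), PV):
  t = 0.5000: CF_t = 33.000000, DF = 0.988631, PV = 32.624815
  t = 1.0000: CF_t = 33.000000, DF = 0.977391, PV = 32.253895
  t = 1.5000: CF_t = 33.000000, DF = 0.966279, PV = 31.887192
  t = 2.0000: CF_t = 33.000000, DF = 0.955293, PV = 31.524659
  t = 2.5000: CF_t = 33.000000, DF = 0.944432, PV = 31.166247
  t = 3.0000: CF_t = 33.000000, DF = 0.933694, PV = 30.811910
  t = 3.5000: CF_t = 33.000000, DF = 0.923079, PV = 30.461601
  t = 4.0000: CF_t = 33.000000, DF = 0.912584, PV = 30.115276
  t = 4.5000: CF_t = 33.000000, DF = 0.902209, PV = 29.772887
  t = 5.0000: CF_t = 33.000000, DF = 0.891951, PV = 29.434392
  t = 5.5000: CF_t = 33.000000, DF = 0.881810, PV = 29.099745
  t = 6.0000: CF_t = 33.000000, DF = 0.871785, PV = 28.768903
  t = 6.5000: CF_t = 33.000000, DF = 0.861873, PV = 28.441822
  t = 7.0000: CF_t = 33.000000, DF = 0.852075, PV = 28.118459
  t = 7.5000: CF_t = 33.000000, DF = 0.842387, PV = 27.798773
  t = 8.0000: CF_t = 33.000000, DF = 0.832810, PV = 27.482722
  t = 8.5000: CF_t = 33.000000, DF = 0.823341, PV = 27.170264
  t = 9.0000: CF_t = 33.000000, DF = 0.813981, PV = 26.861358
  t = 9.5000: CF_t = 33.000000, DF = 0.804726, PV = 26.555965
  t = 10.0000: CF_t = 1033.000000, DF = 0.795577, PV = 821.831114
Price P = sum_t PV_t = 1382.181998
Macaulay numerator sum_t t * PV_t:
  t * PV_t at t = 0.5000: 16.312407
  t * PV_t at t = 1.0000: 32.253895
  t * PV_t at t = 1.5000: 47.830788
  t * PV_t at t = 2.0000: 63.049317
  t * PV_t at t = 2.5000: 77.915617
  t * PV_t at t = 3.0000: 92.435729
  t * PV_t at t = 3.5000: 106.615605
  t * PV_t at t = 4.0000: 120.461103
  t * PV_t at t = 4.5000: 133.977994
  t * PV_t at t = 5.0000: 147.171960
  t * PV_t at t = 5.5000: 160.048597
  t * PV_t at t = 6.0000: 172.613415
  t * PV_t at t = 6.5000: 184.871840
  t * PV_t at t = 7.0000: 196.829215
  t * PV_t at t = 7.5000: 208.490800
  t * PV_t at t = 8.0000: 219.861777
  t * PV_t at t = 8.5000: 230.947244
  t * PV_t at t = 9.0000: 241.752226
  t * PV_t at t = 9.5000: 252.281666
  t * PV_t at t = 10.0000: 8218.311141
Macaulay duration D = (sum_t t * PV_t) / P = 10924.032335 / 1382.181998 = 7.903469


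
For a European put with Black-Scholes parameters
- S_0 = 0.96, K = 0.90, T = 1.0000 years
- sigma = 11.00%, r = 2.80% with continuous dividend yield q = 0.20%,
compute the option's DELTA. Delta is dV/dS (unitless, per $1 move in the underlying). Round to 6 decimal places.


d1 = 0.8780774649; d2 = 0.7680774649
phi(d1) = 0.2713221143; exp(-qT) = 0.9980019987; exp(-rT) = 0.9723883668
N(-d1) = 0.1899508407
Delta = -exp(-qT) * N(-d1) = -0.9980019987 * 0.1899508407 = -0.189571

Answer: Delta = -0.189571


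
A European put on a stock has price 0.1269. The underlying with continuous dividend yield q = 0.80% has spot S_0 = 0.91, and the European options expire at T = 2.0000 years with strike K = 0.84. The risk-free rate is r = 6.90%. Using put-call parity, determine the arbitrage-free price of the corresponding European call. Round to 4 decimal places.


Put-call parity: C - P = S_0 * exp(-qT) - K * exp(-rT).
S_0 * exp(-qT) = 0.9100 * 0.98412732 = 0.89555586
K * exp(-rT) = 0.8400 * 0.87109869 = 0.73172290
C = P + S*exp(-qT) - K*exp(-rT)
C = 0.1269 + 0.89555586 - 0.73172290 = 0.2907

Answer: Call price = 0.2907


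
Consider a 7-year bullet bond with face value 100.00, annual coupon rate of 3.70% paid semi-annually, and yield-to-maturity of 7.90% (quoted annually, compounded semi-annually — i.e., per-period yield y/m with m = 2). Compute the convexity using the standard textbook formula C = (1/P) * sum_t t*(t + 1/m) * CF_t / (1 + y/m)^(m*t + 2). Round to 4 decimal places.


Coupon per period c = face * coupon_rate / m = 1.850000
Periods per year m = 2; per-period yield y/m = 0.039500
Number of cashflows N = 14
Cashflows (t years, CF_t, discount factor 1/(1+y/m)^(m*t), PV):
  t = 0.5000: CF_t = 1.850000, DF = 0.962001, PV = 1.779702
  t = 1.0000: CF_t = 1.850000, DF = 0.925446, PV = 1.712075
  t = 1.5000: CF_t = 1.850000, DF = 0.890280, PV = 1.647018
  t = 2.0000: CF_t = 1.850000, DF = 0.856450, PV = 1.584433
  t = 2.5000: CF_t = 1.850000, DF = 0.823906, PV = 1.524226
  t = 3.0000: CF_t = 1.850000, DF = 0.792598, PV = 1.466307
  t = 3.5000: CF_t = 1.850000, DF = 0.762480, PV = 1.410588
  t = 4.0000: CF_t = 1.850000, DF = 0.733507, PV = 1.356987
  t = 4.5000: CF_t = 1.850000, DF = 0.705634, PV = 1.305423
  t = 5.0000: CF_t = 1.850000, DF = 0.678821, PV = 1.255818
  t = 5.5000: CF_t = 1.850000, DF = 0.653026, PV = 1.208098
  t = 6.0000: CF_t = 1.850000, DF = 0.628212, PV = 1.162192
  t = 6.5000: CF_t = 1.850000, DF = 0.604340, PV = 1.118030
  t = 7.0000: CF_t = 101.850000, DF = 0.581376, PV = 59.213144
Price P = sum_t PV_t = 77.744040
Convexity numerator sum_t t*(t + 1/m) * CF_t / (1+y/m)^(m*t + 2):
  t = 0.5000: term = 0.823509
  t = 1.0000: term = 2.376649
  t = 1.5000: term = 4.572677
  t = 2.0000: term = 7.331533
  t = 2.5000: term = 10.579412
  t = 3.0000: term = 14.248367
  t = 3.5000: term = 18.275923
  t = 4.0000: term = 22.604729
  t = 4.5000: term = 27.182213
  t = 5.0000: term = 31.960274
  t = 5.5000: term = 36.894978
  t = 6.0000: term = 41.946277
  t = 6.5000: term = 47.077752
  t = 7.0000: term = 2876.924323
Convexity = (1/P) * sum = 3142.798616 / 77.744040 = 40.424946

Answer: Convexity = 40.4249
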